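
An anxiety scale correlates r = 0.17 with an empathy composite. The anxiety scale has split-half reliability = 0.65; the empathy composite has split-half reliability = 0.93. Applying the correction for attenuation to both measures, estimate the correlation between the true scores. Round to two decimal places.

0.22

r_true = r_obs / √(r_xx · r_yy) = 0.17 / √(0.65 × 0.93) = 0.17 / √0.6045 = 0.17 / 0.7775 ≈ 0.22.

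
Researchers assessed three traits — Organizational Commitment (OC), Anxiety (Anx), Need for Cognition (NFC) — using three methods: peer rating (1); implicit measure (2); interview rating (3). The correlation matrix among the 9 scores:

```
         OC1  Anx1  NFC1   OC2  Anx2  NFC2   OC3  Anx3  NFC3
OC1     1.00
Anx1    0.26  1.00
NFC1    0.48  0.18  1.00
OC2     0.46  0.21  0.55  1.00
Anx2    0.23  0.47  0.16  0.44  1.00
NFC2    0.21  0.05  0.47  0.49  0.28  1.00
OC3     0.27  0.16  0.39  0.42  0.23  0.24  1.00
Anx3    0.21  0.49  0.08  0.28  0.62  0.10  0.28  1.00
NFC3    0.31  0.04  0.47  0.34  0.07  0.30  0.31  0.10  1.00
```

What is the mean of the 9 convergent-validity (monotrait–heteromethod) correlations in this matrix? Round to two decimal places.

Convergent values: 0.46, 0.27, 0.42, 0.47, 0.49, 0.62, 0.47, 0.47, 0.30; mean = 3.97/9 = 0.44.

0.44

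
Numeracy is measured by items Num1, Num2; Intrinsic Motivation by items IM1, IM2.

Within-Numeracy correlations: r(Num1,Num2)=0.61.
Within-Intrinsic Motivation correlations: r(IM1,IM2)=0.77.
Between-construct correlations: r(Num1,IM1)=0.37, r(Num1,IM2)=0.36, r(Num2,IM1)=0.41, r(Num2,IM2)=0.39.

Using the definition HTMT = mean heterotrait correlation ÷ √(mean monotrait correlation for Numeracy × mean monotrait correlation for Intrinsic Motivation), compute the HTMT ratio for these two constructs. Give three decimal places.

Mean heterotrait r = 1.53/4 = 0.3825.
Mean within-Num = 0.61/1 = 0.6100; mean within-IM = 0.77/1 = 0.7700.
Geometric mean = √(0.6100 × 0.7700) = 0.6853.
HTMT = 0.3825 / 0.6853 = 0.558.

0.558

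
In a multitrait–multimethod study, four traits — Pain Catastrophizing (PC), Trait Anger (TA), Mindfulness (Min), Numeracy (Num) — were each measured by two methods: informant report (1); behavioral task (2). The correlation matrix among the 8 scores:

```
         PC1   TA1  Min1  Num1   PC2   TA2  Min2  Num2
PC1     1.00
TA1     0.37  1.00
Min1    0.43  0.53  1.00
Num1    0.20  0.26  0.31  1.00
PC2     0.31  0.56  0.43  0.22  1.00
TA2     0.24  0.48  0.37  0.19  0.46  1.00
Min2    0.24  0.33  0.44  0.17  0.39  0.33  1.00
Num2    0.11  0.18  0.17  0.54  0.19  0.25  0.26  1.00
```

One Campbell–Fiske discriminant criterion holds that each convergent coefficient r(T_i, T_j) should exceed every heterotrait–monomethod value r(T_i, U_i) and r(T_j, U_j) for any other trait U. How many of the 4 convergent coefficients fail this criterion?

Convergent coefficients and their comparison sets:
PC (methods 1·2): 0.31 vs {0.37, 0.46, 0.43, 0.39, 0.20, 0.19} → fail.
TA (methods 1·2): 0.48 vs {0.37, 0.46, 0.53, 0.33, 0.26, 0.25} → fail.
Min (methods 1·2): 0.44 vs {0.43, 0.39, 0.53, 0.33, 0.31, 0.26} → fail.
Num (methods 1·2): 0.54 vs {0.20, 0.19, 0.26, 0.25, 0.31, 0.26} → pass.
3 of 4 fail.

3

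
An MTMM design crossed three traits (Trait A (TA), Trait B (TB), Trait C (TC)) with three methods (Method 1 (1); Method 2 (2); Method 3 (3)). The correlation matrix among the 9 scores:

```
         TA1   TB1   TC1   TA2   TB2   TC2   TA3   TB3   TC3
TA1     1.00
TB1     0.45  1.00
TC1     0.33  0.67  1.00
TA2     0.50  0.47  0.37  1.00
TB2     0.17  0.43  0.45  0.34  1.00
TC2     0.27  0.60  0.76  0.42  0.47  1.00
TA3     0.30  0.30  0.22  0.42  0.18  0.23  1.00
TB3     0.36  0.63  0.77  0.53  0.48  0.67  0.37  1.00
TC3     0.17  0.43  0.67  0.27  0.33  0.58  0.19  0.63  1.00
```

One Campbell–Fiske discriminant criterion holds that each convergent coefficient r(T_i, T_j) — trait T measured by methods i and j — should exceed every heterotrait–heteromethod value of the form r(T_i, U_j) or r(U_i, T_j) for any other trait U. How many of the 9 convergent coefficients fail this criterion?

7

Each convergent coefficient versus the relevant comparison correlations:
TA (methods 1·2): 0.50 vs {0.17, 0.47, 0.27, 0.37} → pass.
TA (methods 1·3): 0.30 vs {0.36, 0.30, 0.17, 0.22} → fail.
TA (methods 2·3): 0.42 vs {0.53, 0.18, 0.27, 0.23} → fail.
TB (methods 1·2): 0.43 vs {0.47, 0.17, 0.60, 0.45} → fail.
TB (methods 1·3): 0.63 vs {0.30, 0.36, 0.43, 0.77} → fail.
TB (methods 2·3): 0.48 vs {0.18, 0.53, 0.33, 0.67} → fail.
TC (methods 1·2): 0.76 vs {0.37, 0.27, 0.45, 0.60} → pass.
TC (methods 1·3): 0.67 vs {0.22, 0.17, 0.77, 0.43} → fail.
TC (methods 2·3): 0.58 vs {0.23, 0.27, 0.67, 0.33} → fail.
7 of 9 fail.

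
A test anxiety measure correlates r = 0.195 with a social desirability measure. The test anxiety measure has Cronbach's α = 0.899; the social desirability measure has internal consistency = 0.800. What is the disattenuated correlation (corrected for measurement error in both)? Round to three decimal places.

0.230

r_true = r_obs / √(r_xx · r_yy) = 0.195 / √(0.899 × 0.800) = 0.195 / √0.719200 = 0.195 / 0.8481 ≈ 0.230.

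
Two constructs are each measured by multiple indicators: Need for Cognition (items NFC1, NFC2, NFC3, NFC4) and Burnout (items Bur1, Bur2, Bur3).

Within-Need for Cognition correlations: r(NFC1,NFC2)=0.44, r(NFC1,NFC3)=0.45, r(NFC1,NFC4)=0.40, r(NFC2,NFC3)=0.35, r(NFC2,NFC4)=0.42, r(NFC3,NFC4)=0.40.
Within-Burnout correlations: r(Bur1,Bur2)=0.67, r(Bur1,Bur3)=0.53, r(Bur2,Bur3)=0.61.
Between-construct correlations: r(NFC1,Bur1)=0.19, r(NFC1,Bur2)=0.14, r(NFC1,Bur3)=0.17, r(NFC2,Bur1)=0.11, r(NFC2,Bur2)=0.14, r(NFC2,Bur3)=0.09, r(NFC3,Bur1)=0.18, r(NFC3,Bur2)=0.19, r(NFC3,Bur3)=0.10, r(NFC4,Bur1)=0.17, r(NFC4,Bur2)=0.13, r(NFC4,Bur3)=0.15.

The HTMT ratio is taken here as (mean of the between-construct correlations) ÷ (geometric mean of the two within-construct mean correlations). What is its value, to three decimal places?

0.295

Mean between = 1.76/12 = 0.1467.
Mean within-NFC = 2.46/6 = 0.4100; mean within-Bur = 1.81/3 = 0.6033.
Geometric mean = √(0.4100 × 0.6033) = 0.4973.
HTMT = 0.1467 / 0.4973 = 0.295.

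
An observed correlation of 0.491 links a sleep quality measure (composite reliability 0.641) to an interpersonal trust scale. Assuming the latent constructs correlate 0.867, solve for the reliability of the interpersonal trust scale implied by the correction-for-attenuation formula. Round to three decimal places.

r_true = r_obs / √(r_xx · r_yy) ⇒ 0.867 = 0.491 / √(0.641 · r_yy).
√(0.641 · r_yy) = 0.491 / 0.867 = 0.5663; 0.641 · r_yy = 0.3207; r_yy = 0.3207 / 0.641 ≈ 0.500.

0.500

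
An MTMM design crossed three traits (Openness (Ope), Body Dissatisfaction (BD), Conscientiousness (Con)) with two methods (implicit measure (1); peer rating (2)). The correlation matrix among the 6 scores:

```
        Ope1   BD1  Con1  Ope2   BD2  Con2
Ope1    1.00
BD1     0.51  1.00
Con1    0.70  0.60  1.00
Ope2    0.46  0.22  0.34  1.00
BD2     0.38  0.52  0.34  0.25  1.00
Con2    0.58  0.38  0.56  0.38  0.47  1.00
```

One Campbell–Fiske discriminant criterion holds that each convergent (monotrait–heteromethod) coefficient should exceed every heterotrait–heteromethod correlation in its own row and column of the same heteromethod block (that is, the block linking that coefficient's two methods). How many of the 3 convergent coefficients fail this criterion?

2

Each convergent coefficient versus the relevant comparison correlations:
Ope (methods 1·2): 0.46 vs {0.38, 0.22, 0.58, 0.34} → fail.
BD (methods 1·2): 0.52 vs {0.22, 0.38, 0.38, 0.34} → pass.
Con (methods 1·2): 0.56 vs {0.34, 0.58, 0.34, 0.38} → fail.
2 of 3 fail.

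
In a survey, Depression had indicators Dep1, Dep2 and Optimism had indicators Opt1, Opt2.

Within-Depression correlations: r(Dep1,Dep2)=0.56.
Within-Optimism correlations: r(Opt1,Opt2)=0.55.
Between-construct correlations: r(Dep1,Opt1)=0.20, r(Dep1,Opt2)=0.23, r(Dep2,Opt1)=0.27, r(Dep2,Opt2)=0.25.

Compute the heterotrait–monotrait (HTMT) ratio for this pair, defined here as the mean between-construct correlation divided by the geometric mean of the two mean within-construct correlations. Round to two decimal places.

0.43

Between-construct mean = 0.95/4 = 0.2375.
Mean within-Dep = 0.56/1 = 0.5600; mean within-Opt = 0.55/1 = 0.5500.
Geometric mean = √(0.5600 × 0.5500) = 0.5550.
HTMT = 0.2375 / 0.5550 = 0.43.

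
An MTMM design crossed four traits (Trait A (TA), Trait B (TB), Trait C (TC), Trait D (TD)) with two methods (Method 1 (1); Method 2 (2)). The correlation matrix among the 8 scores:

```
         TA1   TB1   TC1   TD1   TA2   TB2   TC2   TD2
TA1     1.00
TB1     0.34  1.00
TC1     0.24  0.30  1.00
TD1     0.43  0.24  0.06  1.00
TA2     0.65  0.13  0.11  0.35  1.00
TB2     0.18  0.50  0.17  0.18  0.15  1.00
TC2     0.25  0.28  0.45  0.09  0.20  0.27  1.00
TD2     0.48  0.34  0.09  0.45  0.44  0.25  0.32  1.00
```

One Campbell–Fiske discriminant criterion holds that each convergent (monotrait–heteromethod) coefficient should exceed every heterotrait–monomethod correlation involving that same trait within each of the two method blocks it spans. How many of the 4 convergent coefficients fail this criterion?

0

Checking each validity diagonal entry against its comparison values:
TA (methods 1·2): 0.65 vs {0.34, 0.15, 0.24, 0.20, 0.43, 0.44} → pass.
TB (methods 1·2): 0.50 vs {0.34, 0.15, 0.30, 0.27, 0.24, 0.25} → pass.
TC (methods 1·2): 0.45 vs {0.24, 0.20, 0.30, 0.27, 0.06, 0.32} → pass.
TD (methods 1·2): 0.45 vs {0.43, 0.44, 0.24, 0.25, 0.06, 0.32} → pass.
0 of 4 fail.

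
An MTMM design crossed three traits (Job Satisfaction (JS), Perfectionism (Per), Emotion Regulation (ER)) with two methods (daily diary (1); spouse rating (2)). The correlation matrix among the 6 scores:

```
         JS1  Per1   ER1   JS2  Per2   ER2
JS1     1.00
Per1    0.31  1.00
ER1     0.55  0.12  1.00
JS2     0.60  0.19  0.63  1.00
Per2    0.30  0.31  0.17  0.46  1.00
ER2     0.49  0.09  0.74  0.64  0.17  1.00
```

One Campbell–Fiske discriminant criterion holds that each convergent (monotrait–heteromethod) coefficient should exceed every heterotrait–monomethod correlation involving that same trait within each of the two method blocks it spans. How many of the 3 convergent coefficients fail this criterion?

Convergent coefficients and their comparison sets:
JS (methods 1·2): 0.60 vs {0.31, 0.46, 0.55, 0.64} → fail.
Per (methods 1·2): 0.31 vs {0.31, 0.46, 0.12, 0.17} → fail.
ER (methods 1·2): 0.74 vs {0.55, 0.64, 0.12, 0.17} → pass.
2 of 3 fail.

2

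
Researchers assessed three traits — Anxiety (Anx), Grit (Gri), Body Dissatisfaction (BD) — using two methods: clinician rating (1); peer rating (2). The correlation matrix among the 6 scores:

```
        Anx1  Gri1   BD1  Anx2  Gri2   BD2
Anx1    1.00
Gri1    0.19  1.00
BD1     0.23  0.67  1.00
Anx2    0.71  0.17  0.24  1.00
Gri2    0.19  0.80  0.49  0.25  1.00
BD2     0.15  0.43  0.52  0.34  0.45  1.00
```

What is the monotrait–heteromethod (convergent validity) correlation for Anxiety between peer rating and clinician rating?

0.71

Same trait (Anx), different methods: r(Anx2, Anx1) = 0.71.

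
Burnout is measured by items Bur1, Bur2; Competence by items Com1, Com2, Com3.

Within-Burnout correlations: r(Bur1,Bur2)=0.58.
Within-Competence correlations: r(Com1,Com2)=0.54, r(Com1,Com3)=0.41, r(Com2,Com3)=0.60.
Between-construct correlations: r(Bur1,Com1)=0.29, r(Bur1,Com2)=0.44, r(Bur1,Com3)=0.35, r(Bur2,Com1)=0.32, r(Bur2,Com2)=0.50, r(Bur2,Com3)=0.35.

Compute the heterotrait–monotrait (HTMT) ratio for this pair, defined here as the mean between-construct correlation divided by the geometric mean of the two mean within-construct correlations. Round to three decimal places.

0.685

Between-construct mean = 2.25/6 = 0.3750.
Mean within-Bur = 0.58/1 = 0.5800; mean within-Com = 1.55/3 = 0.5167.
Geometric mean = √(0.5800 × 0.5167) = 0.5474.
HTMT = 0.3750 / 0.5474 = 0.685.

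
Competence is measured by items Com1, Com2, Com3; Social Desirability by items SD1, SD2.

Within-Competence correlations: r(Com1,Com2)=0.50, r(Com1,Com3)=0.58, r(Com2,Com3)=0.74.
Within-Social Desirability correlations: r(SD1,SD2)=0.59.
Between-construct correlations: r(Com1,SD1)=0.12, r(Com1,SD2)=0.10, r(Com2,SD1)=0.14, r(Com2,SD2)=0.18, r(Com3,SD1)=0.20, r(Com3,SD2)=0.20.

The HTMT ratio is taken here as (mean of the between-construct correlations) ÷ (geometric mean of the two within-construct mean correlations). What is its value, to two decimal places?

Between-construct mean = 0.94/6 = 0.1567.
Mean within-Com = 1.82/3 = 0.6067; mean within-SD = 0.59/1 = 0.5900.
Geometric mean = √(0.6067 × 0.5900) = 0.5983.
HTMT = 0.1567 / 0.5983 = 0.26.

0.26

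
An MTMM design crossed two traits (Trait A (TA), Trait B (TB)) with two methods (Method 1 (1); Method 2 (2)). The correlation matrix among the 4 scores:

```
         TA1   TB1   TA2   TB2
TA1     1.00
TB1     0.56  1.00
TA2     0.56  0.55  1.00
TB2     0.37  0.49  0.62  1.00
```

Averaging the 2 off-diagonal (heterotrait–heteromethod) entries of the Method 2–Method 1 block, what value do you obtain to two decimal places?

HTHM values (method 2 × method 1): 0.55, 0.37; mean = 0.92/2 = 0.46.

0.46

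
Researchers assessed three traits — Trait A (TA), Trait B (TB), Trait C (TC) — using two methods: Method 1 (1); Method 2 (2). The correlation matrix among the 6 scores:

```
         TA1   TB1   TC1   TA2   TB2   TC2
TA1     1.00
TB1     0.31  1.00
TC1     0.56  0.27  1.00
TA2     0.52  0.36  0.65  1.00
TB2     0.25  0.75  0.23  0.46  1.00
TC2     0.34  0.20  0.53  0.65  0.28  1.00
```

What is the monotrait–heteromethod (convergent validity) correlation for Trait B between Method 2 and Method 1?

0.75

Same trait (TB), different methods: r(TB2, TB1) = 0.75.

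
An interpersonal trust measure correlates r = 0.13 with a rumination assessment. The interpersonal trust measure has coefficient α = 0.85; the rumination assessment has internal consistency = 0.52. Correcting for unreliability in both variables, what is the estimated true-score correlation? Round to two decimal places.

0.20

r_true = r_obs / √(r_xx · r_yy) = 0.13 / √(0.85 × 0.52) = 0.13 / √0.4420 = 0.13 / 0.6648 ≈ 0.20.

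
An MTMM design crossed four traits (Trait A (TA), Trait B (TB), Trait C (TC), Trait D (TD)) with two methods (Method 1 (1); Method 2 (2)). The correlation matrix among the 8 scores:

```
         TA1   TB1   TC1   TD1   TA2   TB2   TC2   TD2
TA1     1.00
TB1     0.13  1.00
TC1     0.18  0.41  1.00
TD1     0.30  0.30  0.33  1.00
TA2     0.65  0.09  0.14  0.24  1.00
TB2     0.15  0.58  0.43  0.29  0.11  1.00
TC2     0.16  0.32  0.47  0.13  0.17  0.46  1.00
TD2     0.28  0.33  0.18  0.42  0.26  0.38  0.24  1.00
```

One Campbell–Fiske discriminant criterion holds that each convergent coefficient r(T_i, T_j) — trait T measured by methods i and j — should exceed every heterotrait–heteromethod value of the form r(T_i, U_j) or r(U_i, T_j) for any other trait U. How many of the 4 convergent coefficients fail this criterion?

Each convergent coefficient versus the relevant comparison correlations:
TA (methods 1·2): 0.65 vs {0.15, 0.09, 0.16, 0.14, 0.28, 0.24} → pass.
TB (methods 1·2): 0.58 vs {0.09, 0.15, 0.32, 0.43, 0.33, 0.29} → pass.
TC (methods 1·2): 0.47 vs {0.14, 0.16, 0.43, 0.32, 0.18, 0.13} → pass.
TD (methods 1·2): 0.42 vs {0.24, 0.28, 0.29, 0.33, 0.13, 0.18} → pass.
0 of 4 fail.

0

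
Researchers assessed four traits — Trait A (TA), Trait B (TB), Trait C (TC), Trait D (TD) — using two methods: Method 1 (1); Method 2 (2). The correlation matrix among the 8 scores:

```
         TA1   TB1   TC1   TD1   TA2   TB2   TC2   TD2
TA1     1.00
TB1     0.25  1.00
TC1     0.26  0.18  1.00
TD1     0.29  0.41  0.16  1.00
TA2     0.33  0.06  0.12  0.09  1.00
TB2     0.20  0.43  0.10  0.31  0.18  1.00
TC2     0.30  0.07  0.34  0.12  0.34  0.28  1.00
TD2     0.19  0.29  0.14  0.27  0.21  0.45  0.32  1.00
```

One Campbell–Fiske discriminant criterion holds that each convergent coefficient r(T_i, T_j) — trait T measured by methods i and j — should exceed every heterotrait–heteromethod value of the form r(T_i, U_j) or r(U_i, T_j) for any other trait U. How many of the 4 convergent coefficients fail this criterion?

Each convergent coefficient versus the relevant comparison correlations:
TA (methods 1·2): 0.33 vs {0.20, 0.06, 0.30, 0.12, 0.19, 0.09} → pass.
TB (methods 1·2): 0.43 vs {0.06, 0.20, 0.07, 0.10, 0.29, 0.31} → pass.
TC (methods 1·2): 0.34 vs {0.12, 0.30, 0.10, 0.07, 0.14, 0.12} → pass.
TD (methods 1·2): 0.27 vs {0.09, 0.19, 0.31, 0.29, 0.12, 0.14} → fail.
1 of 4 fail.

1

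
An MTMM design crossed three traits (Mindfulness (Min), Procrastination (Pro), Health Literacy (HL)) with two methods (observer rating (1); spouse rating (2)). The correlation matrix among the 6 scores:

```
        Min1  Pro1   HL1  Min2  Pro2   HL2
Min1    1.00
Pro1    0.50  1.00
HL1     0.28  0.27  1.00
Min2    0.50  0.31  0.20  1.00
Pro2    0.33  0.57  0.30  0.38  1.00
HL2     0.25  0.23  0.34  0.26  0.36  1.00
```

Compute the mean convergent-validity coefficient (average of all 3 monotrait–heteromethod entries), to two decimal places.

0.47

Convergent values: 0.50, 0.57, 0.34; mean = 1.41/3 = 0.47.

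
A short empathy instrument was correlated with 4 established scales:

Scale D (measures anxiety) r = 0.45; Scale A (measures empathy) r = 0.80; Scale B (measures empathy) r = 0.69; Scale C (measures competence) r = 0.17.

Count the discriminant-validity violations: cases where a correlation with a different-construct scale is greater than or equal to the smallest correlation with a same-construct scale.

Convergent (same construct = empathy): Scale A, Scale B.
Smallest convergent = 0.69. Discriminant values: 0.45, 0.17; count ≥ 0.69 → 0.

0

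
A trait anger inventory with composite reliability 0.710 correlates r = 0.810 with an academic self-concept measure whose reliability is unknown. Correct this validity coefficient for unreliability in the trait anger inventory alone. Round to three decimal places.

0.961

Single correction: r_c = r_obs / √r_xx = 0.810 / √0.710 = 0.810 / 0.8426 ≈ 0.961.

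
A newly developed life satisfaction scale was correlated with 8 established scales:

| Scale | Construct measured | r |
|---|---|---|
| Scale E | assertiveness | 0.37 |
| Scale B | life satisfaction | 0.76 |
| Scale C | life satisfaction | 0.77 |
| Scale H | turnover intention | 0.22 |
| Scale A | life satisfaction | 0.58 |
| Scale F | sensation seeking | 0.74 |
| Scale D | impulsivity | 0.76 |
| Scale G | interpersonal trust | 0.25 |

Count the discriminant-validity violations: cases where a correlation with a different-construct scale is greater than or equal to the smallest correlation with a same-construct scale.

Convergent (same construct = life satisfaction): Scale B, Scale C, Scale A.
Smallest convergent = 0.58. Discriminant values: 0.37, 0.22, 0.74, 0.76, 0.25; count ≥ 0.58 → 2.

2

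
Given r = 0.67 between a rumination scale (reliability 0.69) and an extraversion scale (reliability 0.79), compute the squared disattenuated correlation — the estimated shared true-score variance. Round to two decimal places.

0.82

Disattenuated r = 0.67 / √(0.69 × 0.79) = 0.67 / 0.7383 = 0.9075.
Shared true-score variance = 0.9075² = 0.8236 ≈ 0.82.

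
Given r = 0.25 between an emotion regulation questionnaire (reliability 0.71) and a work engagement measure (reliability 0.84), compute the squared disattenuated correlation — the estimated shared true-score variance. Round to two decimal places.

Disattenuated r = 0.25 / √(0.71 × 0.84) = 0.25 / 0.7723 = 0.3237.
Shared true-score variance = 0.3237² = 0.1048 ≈ 0.10.

0.10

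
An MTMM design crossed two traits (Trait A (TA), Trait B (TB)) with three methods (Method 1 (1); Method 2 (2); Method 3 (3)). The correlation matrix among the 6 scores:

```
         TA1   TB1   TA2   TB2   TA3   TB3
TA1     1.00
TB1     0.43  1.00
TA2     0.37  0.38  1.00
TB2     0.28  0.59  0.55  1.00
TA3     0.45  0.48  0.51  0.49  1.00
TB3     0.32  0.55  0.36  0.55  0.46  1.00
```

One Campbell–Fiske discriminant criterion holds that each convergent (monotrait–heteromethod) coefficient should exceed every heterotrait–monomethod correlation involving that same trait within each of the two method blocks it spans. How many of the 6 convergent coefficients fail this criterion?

Checking each validity diagonal entry against its comparison values:
TA (methods 1·2): 0.37 vs {0.43, 0.55} → fail.
TA (methods 1·3): 0.45 vs {0.43, 0.46} → fail.
TA (methods 2·3): 0.51 vs {0.55, 0.46} → fail.
TB (methods 1·2): 0.59 vs {0.43, 0.55} → pass.
TB (methods 1·3): 0.55 vs {0.43, 0.46} → pass.
TB (methods 2·3): 0.55 vs {0.55, 0.46} → fail.
4 of 6 fail.

4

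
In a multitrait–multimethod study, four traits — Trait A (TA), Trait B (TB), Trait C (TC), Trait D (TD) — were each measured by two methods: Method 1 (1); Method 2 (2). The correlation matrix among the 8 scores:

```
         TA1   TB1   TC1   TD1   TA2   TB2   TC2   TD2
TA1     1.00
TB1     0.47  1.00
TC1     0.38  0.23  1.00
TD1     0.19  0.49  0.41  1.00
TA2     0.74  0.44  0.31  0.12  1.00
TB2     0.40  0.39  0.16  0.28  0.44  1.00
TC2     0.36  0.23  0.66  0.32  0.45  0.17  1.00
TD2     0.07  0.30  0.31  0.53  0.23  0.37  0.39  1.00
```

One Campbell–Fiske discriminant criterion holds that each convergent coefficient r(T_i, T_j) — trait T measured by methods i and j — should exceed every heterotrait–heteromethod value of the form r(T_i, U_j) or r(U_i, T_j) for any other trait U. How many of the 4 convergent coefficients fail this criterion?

1

Convergent coefficients and their comparison sets:
TA (methods 1·2): 0.74 vs {0.40, 0.44, 0.36, 0.31, 0.07, 0.12} → pass.
TB (methods 1·2): 0.39 vs {0.44, 0.40, 0.23, 0.16, 0.30, 0.28} → fail.
TC (methods 1·2): 0.66 vs {0.31, 0.36, 0.16, 0.23, 0.31, 0.32} → pass.
TD (methods 1·2): 0.53 vs {0.12, 0.07, 0.28, 0.30, 0.32, 0.31} → pass.
1 of 4 fail.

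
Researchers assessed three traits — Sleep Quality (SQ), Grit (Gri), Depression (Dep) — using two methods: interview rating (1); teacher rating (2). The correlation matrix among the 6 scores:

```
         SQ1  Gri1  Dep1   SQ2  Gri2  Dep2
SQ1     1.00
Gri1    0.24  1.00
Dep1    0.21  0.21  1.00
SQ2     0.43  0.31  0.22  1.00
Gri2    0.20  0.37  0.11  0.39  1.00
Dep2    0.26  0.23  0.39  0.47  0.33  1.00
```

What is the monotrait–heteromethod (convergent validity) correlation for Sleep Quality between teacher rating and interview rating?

0.43

Same trait (SQ), different methods: r(SQ2, SQ1) = 0.43.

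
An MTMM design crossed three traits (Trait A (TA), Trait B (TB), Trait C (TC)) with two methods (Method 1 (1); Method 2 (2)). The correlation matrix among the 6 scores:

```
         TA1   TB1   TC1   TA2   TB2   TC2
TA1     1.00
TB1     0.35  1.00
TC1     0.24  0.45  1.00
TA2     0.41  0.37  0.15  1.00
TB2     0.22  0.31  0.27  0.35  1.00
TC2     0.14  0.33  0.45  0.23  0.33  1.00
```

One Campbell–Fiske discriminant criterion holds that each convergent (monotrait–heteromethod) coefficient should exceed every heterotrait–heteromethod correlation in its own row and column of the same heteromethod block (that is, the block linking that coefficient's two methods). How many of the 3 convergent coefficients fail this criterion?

1

Convergent coefficients and their comparison sets:
TA (methods 1·2): 0.41 vs {0.22, 0.37, 0.14, 0.15} → pass.
TB (methods 1·2): 0.31 vs {0.37, 0.22, 0.33, 0.27} → fail.
TC (methods 1·2): 0.45 vs {0.15, 0.14, 0.27, 0.33} → pass.
1 of 3 fail.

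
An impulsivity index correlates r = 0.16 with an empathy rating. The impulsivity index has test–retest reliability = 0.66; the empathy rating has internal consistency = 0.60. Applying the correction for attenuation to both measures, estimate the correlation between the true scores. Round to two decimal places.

0.25

r_true = r_obs / √(r_xx · r_yy) = 0.16 / √(0.66 × 0.60) = 0.16 / √0.3960 = 0.16 / 0.6293 ≈ 0.25.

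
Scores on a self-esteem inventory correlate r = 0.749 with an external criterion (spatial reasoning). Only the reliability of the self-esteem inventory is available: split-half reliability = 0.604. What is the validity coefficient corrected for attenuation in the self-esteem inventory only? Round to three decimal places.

Single correction: r_c = r_obs / √r_xx = 0.749 / √0.604 = 0.749 / 0.7772 ≈ 0.964.

0.964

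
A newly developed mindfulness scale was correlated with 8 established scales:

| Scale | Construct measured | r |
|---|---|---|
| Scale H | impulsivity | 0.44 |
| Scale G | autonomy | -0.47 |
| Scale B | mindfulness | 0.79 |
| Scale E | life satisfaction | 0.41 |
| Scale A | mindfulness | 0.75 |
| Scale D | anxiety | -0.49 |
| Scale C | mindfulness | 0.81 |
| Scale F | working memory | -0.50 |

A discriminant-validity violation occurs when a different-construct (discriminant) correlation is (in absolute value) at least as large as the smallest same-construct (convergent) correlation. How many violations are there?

Convergent (same construct = mindfulness): Scale B, Scale A, Scale C.
Smallest convergent = 0.75. Discriminant |r|: 0.44, 0.47, 0.41, 0.49, 0.50; count ≥ 0.75 → 0.

0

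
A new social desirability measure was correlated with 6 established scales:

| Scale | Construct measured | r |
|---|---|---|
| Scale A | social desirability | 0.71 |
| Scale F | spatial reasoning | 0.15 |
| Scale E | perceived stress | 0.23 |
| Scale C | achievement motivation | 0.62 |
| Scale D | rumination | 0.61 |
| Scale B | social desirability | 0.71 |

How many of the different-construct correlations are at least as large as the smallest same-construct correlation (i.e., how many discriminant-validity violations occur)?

0

Convergent (same construct = social desirability): Scale A, Scale B.
Smallest convergent = 0.71. Discriminant values: 0.15, 0.23, 0.62, 0.61; count ≥ 0.71 → 0.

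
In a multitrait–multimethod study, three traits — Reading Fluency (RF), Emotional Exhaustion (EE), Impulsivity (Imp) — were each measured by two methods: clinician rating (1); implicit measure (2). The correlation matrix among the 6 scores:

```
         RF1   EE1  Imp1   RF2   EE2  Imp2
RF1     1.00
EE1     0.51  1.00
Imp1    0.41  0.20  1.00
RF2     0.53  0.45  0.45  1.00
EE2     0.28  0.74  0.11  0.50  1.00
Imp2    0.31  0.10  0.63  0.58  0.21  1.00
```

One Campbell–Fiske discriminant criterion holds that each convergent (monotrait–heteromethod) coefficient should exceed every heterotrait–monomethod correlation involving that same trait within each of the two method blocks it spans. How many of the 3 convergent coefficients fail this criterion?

Checking each validity diagonal entry against its comparison values:
RF (methods 1·2): 0.53 vs {0.51, 0.50, 0.41, 0.58} → fail.
EE (methods 1·2): 0.74 vs {0.51, 0.50, 0.20, 0.21} → pass.
Imp (methods 1·2): 0.63 vs {0.41, 0.58, 0.20, 0.21} → pass.
1 of 3 fail.

1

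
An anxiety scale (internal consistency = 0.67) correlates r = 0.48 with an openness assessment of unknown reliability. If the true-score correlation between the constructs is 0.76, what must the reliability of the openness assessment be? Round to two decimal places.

0.60

r_true = r_obs / √(r_xx · r_yy) ⇒ 0.76 = 0.48 / √(0.67 · r_yy).
√(0.67 · r_yy) = 0.48 / 0.76 = 0.6316; 0.67 · r_yy = 0.3989; r_yy = 0.3989 / 0.67 ≈ 0.60.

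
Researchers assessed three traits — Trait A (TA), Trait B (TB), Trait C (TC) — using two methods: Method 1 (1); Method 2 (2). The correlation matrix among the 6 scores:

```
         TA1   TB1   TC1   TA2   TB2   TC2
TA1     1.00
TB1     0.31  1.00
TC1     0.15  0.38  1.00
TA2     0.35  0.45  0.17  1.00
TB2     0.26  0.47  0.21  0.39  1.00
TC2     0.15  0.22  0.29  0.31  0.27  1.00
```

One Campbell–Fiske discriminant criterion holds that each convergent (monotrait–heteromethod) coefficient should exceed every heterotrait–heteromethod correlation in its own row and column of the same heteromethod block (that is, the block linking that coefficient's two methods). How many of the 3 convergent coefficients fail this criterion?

Convergent coefficients and their comparison sets:
TA (methods 1·2): 0.35 vs {0.26, 0.45, 0.15, 0.17} → fail.
TB (methods 1·2): 0.47 vs {0.45, 0.26, 0.22, 0.21} → pass.
TC (methods 1·2): 0.29 vs {0.17, 0.15, 0.21, 0.22} → pass.
1 of 3 fail.

1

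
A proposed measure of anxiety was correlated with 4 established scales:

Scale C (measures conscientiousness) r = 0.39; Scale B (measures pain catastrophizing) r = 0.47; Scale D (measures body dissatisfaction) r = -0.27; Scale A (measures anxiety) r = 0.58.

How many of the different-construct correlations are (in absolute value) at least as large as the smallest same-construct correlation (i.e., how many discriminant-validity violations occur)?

0

Convergent (same construct = anxiety): Scale A.
Smallest convergent = 0.58. Discriminant |r|: 0.39, 0.47, 0.27; count ≥ 0.58 → 0.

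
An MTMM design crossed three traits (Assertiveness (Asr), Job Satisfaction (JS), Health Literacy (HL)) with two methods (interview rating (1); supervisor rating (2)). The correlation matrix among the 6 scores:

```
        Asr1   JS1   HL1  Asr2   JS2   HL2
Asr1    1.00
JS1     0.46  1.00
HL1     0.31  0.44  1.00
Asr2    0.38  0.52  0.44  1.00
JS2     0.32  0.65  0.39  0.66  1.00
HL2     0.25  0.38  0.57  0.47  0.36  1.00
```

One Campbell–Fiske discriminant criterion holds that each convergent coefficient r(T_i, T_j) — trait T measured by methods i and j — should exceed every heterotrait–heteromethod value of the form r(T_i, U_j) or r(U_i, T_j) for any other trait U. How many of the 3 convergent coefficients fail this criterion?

Each convergent coefficient versus the relevant comparison correlations:
Asr (methods 1·2): 0.38 vs {0.32, 0.52, 0.25, 0.44} → fail.
JS (methods 1·2): 0.65 vs {0.52, 0.32, 0.38, 0.39} → pass.
HL (methods 1·2): 0.57 vs {0.44, 0.25, 0.39, 0.38} → pass.
1 of 3 fail.

1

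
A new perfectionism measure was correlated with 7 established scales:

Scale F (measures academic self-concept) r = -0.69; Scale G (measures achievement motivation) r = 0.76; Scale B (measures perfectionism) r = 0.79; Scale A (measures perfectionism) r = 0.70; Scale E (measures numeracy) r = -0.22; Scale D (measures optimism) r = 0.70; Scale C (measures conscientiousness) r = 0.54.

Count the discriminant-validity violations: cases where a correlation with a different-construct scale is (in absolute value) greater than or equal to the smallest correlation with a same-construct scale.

2

Convergent (same construct = perfectionism): Scale B, Scale A.
Smallest convergent = 0.70. Discriminant |r|: 0.69, 0.76, 0.22, 0.70, 0.54; count ≥ 0.70 → 2.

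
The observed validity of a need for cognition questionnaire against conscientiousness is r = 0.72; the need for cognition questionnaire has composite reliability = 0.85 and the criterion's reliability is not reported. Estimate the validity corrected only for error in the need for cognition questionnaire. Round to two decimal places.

0.78

Single correction: r_c = r_obs / √r_xx = 0.72 / √0.85 = 0.72 / 0.9220 ≈ 0.78.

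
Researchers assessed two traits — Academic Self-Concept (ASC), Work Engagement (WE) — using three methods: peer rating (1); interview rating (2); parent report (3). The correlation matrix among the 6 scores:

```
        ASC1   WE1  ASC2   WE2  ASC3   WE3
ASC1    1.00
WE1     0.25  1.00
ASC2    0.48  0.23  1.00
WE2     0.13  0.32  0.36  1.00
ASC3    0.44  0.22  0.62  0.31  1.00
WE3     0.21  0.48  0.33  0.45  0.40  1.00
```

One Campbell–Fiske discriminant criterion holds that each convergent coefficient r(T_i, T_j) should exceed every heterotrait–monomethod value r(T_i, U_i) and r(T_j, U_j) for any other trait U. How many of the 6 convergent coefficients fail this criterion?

1

Checking each validity diagonal entry against its comparison values:
ASC (methods 1·2): 0.48 vs {0.25, 0.36} → pass.
ASC (methods 1·3): 0.44 vs {0.25, 0.40} → pass.
ASC (methods 2·3): 0.62 vs {0.36, 0.40} → pass.
WE (methods 1·2): 0.32 vs {0.25, 0.36} → fail.
WE (methods 1·3): 0.48 vs {0.25, 0.40} → pass.
WE (methods 2·3): 0.45 vs {0.36, 0.40} → pass.
1 of 6 fail.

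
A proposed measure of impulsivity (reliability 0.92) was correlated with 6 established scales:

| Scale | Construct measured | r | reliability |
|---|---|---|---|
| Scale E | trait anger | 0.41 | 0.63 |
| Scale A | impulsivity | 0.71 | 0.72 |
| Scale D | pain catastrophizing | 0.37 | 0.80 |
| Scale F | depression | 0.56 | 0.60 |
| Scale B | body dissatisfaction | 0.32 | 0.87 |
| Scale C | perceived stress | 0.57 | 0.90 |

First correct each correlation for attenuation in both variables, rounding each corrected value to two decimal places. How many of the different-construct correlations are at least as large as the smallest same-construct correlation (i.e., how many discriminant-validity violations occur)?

Disattenuated r (r / √(r_scale · r_new)):
  Scale E (disc): 0.41 / √(0.63·0.92) = 0.54
  Scale A (conv): 0.71 / √(0.72·0.92) = 0.87
  Scale D (disc): 0.37 / √(0.80·0.92) = 0.43
  Scale F (disc): 0.56 / √(0.60·0.92) = 0.75
  Scale B (disc): 0.32 / √(0.87·0.92) = 0.36
  Scale C (disc): 0.57 / √(0.90·0.92) = 0.63
Smallest convergent = 0.87. Discriminant values: 0.54, 0.43, 0.75, 0.36, 0.63; count ≥ 0.87 → 0.

0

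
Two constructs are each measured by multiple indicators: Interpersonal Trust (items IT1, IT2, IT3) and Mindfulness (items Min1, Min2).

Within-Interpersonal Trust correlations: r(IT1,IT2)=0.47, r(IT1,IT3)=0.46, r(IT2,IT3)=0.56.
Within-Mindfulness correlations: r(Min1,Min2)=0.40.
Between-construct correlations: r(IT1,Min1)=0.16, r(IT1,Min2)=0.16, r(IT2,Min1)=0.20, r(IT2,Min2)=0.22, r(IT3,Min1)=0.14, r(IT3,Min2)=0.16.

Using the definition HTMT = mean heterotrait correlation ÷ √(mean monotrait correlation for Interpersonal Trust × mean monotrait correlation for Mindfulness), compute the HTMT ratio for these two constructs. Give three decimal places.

0.389

Between-construct mean = 1.04/6 = 0.1733.
Mean within-IT = 1.49/3 = 0.4967; mean within-Min = 0.40/1 = 0.4000.
Geometric mean = √(0.4967 × 0.4000) = 0.4457.
HTMT = 0.1733 / 0.4457 = 0.389.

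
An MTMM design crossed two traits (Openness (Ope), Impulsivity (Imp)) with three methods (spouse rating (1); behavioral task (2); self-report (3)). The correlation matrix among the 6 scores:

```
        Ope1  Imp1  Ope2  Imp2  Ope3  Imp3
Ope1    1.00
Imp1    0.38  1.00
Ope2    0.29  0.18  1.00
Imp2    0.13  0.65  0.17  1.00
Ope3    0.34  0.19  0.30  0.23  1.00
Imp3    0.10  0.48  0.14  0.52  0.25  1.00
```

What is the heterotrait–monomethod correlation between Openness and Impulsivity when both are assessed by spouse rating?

0.38

Different traits, same method: r(Ope1, Imp1) = 0.38.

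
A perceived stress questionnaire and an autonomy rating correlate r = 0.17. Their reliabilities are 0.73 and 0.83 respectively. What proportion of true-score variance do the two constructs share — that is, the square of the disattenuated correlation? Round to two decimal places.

Disattenuated r = 0.17 / √(0.73 × 0.83) = 0.17 / 0.7784 = 0.2184.
Shared true-score variance = 0.2184² = 0.0477 ≈ 0.05.

0.05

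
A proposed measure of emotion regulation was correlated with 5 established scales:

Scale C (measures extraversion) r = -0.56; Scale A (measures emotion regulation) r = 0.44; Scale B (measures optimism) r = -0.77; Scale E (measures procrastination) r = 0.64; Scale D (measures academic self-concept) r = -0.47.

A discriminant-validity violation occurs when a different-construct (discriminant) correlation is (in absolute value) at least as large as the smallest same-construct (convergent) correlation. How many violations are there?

4

Convergent (same construct = emotion regulation): Scale A.
Smallest convergent = 0.44. Discriminant |r|: 0.56, 0.77, 0.64, 0.47; count ≥ 0.44 → 4.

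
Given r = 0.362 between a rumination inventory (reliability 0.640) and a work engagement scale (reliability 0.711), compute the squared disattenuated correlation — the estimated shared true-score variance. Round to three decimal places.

0.288

Disattenuated r = 0.362 / √(0.640 × 0.711) = 0.362 / 0.6746 = 0.5366.
Shared true-score variance = 0.5366² = 0.2879 ≈ 0.288.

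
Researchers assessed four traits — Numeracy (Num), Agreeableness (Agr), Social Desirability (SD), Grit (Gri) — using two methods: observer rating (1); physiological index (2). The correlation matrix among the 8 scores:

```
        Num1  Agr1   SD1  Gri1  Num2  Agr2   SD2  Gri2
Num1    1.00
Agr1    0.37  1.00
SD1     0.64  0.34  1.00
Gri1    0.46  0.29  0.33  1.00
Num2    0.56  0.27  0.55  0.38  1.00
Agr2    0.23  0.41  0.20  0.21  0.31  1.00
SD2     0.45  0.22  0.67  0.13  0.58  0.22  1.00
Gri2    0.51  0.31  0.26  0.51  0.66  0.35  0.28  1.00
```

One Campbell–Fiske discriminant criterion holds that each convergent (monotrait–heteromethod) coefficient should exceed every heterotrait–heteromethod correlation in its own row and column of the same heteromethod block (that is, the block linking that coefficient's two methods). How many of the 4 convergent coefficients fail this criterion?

Convergent coefficients and their comparison sets:
Num (methods 1·2): 0.56 vs {0.23, 0.27, 0.45, 0.55, 0.51, 0.38} → pass.
Agr (methods 1·2): 0.41 vs {0.27, 0.23, 0.22, 0.20, 0.31, 0.21} → pass.
SD (methods 1·2): 0.67 vs {0.55, 0.45, 0.20, 0.22, 0.26, 0.13} → pass.
Gri (methods 1·2): 0.51 vs {0.38, 0.51, 0.21, 0.31, 0.13, 0.26} → fail.
1 of 4 fail.

1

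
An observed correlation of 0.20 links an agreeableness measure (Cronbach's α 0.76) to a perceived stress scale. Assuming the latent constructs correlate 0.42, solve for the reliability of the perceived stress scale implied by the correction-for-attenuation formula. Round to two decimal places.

r_true = r_obs / √(r_xx · r_yy) ⇒ 0.42 = 0.20 / √(0.76 · r_yy).
√(0.76 · r_yy) = 0.20 / 0.42 = 0.4762; 0.76 · r_yy = 0.2268; r_yy = 0.2268 / 0.76 ≈ 0.30.

0.30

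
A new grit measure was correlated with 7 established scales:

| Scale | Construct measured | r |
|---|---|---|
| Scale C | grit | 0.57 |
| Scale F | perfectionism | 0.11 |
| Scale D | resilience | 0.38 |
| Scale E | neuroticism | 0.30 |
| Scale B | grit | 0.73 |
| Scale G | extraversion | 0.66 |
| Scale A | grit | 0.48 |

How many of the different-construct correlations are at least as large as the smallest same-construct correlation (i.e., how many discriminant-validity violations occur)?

Convergent (same construct = grit): Scale C, Scale B, Scale A.
Smallest convergent = 0.48. Discriminant values: 0.11, 0.38, 0.30, 0.66; count ≥ 0.48 → 1.

1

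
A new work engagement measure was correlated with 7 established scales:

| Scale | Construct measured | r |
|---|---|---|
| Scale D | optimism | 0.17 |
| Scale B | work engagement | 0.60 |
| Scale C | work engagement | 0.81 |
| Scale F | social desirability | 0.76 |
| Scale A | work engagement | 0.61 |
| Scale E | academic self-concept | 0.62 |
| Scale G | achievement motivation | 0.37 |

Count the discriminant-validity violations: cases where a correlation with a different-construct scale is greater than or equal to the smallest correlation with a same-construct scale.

2

Convergent (same construct = work engagement): Scale B, Scale C, Scale A.
Smallest convergent = 0.60. Discriminant values: 0.17, 0.76, 0.62, 0.37; count ≥ 0.60 → 2.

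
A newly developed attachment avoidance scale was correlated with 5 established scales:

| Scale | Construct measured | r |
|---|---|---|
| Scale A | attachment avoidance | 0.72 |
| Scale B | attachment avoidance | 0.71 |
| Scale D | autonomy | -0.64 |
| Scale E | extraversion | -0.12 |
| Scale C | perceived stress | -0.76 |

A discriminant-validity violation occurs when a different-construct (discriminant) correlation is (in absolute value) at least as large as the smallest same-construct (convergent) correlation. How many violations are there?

Convergent (same construct = attachment avoidance): Scale A, Scale B.
Smallest convergent = 0.71. Discriminant |r|: 0.64, 0.12, 0.76; count ≥ 0.71 → 1.

1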